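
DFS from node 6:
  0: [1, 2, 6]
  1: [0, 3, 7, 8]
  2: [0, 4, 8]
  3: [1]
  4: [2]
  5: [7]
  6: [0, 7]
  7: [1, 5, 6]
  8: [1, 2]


Visit 6, push [7, 0]
Visit 0, push [2, 1]
Visit 1, push [8, 7, 3]
Visit 3, push []
Visit 7, push [5]
Visit 5, push []
Visit 8, push [2]
Visit 2, push [4]
Visit 4, push []

DFS order: [6, 0, 1, 3, 7, 5, 8, 2, 4]


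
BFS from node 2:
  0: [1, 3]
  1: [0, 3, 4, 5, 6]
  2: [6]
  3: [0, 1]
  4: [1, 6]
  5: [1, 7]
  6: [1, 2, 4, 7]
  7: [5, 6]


Visit 2, enqueue [6]
Visit 6, enqueue [1, 4, 7]
Visit 1, enqueue [0, 3, 5]
Visit 4, enqueue []
Visit 7, enqueue []
Visit 0, enqueue []
Visit 3, enqueue []
Visit 5, enqueue []

BFS order: [2, 6, 1, 4, 7, 0, 3, 5]


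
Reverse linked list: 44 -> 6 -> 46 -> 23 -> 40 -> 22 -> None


Step 1: curr=44, set curr.next=prev(None) | reversed so far: 44
Step 2: curr=6, set curr.next=prev(44) | reversed so far: 6 -> 44
Step 3: curr=46, set curr.next=prev(6) | reversed so far: 46 -> 6 -> 44
Step 4: curr=23, set curr.next=prev(46) | reversed so far: 23 -> 46 -> 6 -> 44
Step 5: curr=40, set curr.next=prev(23) | reversed so far: 40 -> 23 -> 46 -> 6 -> 44
Step 6: curr=22, set curr.next=prev(40) | reversed so far: 22 -> 40 -> 23 -> 46 -> 6 -> 44

22 -> 40 -> 23 -> 46 -> 6 -> 44 -> None


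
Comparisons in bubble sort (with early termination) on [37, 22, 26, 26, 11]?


Algorithm: bubble sort (with early termination)
Input: [37, 22, 26, 26, 11]
Sorted: [11, 22, 26, 26, 37]

10


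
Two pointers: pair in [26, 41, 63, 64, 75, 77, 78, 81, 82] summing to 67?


lo=0(26)+hi=8(82)=108
lo=0(26)+hi=7(81)=107
lo=0(26)+hi=6(78)=104
lo=0(26)+hi=5(77)=103
lo=0(26)+hi=4(75)=101
lo=0(26)+hi=3(64)=90
lo=0(26)+hi=2(63)=89
lo=0(26)+hi=1(41)=67

Yes: 26+41=67


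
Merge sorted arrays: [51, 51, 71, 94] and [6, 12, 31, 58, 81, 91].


Take 6 from B
Take 12 from B
Take 31 from B
Take 51 from A
Take 51 from A
Take 58 from B
Take 71 from A
Take 81 from B
Take 91 from B

Merged: [6, 12, 31, 51, 51, 58, 71, 81, 91, 94]


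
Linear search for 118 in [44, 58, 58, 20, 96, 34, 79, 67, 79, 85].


i=0: 44!=118
i=1: 58!=118
i=2: 58!=118
i=3: 20!=118
i=4: 96!=118
i=5: 34!=118
i=6: 79!=118
i=7: 67!=118
i=8: 79!=118
i=9: 85!=118

Not found, 10 comps


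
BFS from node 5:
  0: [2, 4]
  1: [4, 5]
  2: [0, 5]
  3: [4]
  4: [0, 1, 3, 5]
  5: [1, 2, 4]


Visit 5, enqueue [1, 2, 4]
Visit 1, enqueue []
Visit 2, enqueue [0]
Visit 4, enqueue [3]
Visit 0, enqueue []
Visit 3, enqueue []

BFS order: [5, 1, 2, 4, 0, 3]


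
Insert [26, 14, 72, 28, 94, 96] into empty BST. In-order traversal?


Insert 26: root
Insert 14: L from 26
Insert 72: R from 26
Insert 28: R from 26 -> L from 72
Insert 94: R from 26 -> R from 72
Insert 96: R from 26 -> R from 72 -> R from 94

In-order: [14, 26, 28, 72, 94, 96]


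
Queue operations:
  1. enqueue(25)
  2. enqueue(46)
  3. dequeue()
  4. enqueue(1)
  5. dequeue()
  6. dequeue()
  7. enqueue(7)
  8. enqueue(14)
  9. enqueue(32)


enqueue(25) -> [25]
enqueue(46) -> [25, 46]
dequeue()->25, [46]
enqueue(1) -> [46, 1]
dequeue()->46, [1]
dequeue()->1, []
enqueue(7) -> [7]
enqueue(14) -> [7, 14]
enqueue(32) -> [7, 14, 32]

Final queue: [7, 14, 32]


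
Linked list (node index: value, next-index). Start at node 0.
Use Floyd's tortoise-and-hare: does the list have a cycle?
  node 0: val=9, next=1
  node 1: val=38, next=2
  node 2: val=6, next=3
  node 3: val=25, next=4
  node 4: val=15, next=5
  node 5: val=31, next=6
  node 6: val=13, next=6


Floyd's tortoise (slow, +1) and hare (fast, +2):
  init: slow=0, fast=0
  step 1: slow=1, fast=2
  step 2: slow=2, fast=4
  step 3: slow=3, fast=6
  step 4: slow=4, fast=6
  step 5: slow=5, fast=6
  step 6: slow=6, fast=6
  slow == fast at node 6: cycle detected

Cycle: yes


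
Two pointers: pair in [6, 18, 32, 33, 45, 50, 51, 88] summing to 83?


lo=0(6)+hi=7(88)=94
lo=0(6)+hi=6(51)=57
lo=1(18)+hi=6(51)=69
lo=2(32)+hi=6(51)=83

Yes: 32+51=83


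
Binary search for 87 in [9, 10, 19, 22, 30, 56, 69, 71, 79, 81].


Step 1: lo=0, hi=9, mid=4, val=30
Step 2: lo=5, hi=9, mid=7, val=71
Step 3: lo=8, hi=9, mid=8, val=79
Step 4: lo=9, hi=9, mid=9, val=81

Not found


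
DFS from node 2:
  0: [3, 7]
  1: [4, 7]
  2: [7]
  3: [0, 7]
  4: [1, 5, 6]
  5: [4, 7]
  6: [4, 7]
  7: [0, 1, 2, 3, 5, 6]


Visit 2, push [7]
Visit 7, push [6, 5, 3, 1, 0]
Visit 0, push [3]
Visit 3, push []
Visit 1, push [4]
Visit 4, push [6, 5]
Visit 5, push []
Visit 6, push []

DFS order: [2, 7, 0, 3, 1, 4, 5, 6]


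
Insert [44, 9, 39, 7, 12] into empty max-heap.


Insert 44: [44]
Insert 9: [44, 9]
Insert 39: [44, 9, 39]
Insert 7: [44, 9, 39, 7]
Insert 12: [44, 12, 39, 7, 9]

Final heap: [44, 12, 39, 7, 9]


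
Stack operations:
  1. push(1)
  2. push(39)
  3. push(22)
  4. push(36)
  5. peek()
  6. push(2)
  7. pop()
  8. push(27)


push(1) -> [1]
push(39) -> [1, 39]
push(22) -> [1, 39, 22]
push(36) -> [1, 39, 22, 36]
peek()->36
push(2) -> [1, 39, 22, 36, 2]
pop()->2, [1, 39, 22, 36]
push(27) -> [1, 39, 22, 36, 27]

Final stack: [1, 39, 22, 36, 27]


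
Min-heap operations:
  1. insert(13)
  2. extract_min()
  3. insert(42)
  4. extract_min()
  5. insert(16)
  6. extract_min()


insert(13) -> [13]
extract_min()->13, []
insert(42) -> [42]
extract_min()->42, []
insert(16) -> [16]
extract_min()->16, []

Final heap: []


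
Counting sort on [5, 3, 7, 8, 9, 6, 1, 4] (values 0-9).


Input: [5, 3, 7, 8, 9, 6, 1, 4]
Counts: [0, 1, 0, 1, 1, 1, 1, 1, 1, 1]

Sorted: [1, 3, 4, 5, 6, 7, 8, 9]


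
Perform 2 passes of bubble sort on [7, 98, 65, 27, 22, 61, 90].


Initial: [7, 98, 65, 27, 22, 61, 90]
Pass 1: [7, 65, 27, 22, 61, 90, 98] (5 swaps)
Pass 2: [7, 27, 22, 61, 65, 90, 98] (3 swaps)

After 2 passes: [7, 27, 22, 61, 65, 90, 98]


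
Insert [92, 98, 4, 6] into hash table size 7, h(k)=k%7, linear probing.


Insert 92: h=1 -> slot 1
Insert 98: h=0 -> slot 0
Insert 4: h=4 -> slot 4
Insert 6: h=6 -> slot 6

Table: [98, 92, None, None, 4, None, 6]


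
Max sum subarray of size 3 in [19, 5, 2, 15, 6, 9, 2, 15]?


[0:3]: 26
[1:4]: 22
[2:5]: 23
[3:6]: 30
[4:7]: 17
[5:8]: 26

Max: 30 at [3:6]


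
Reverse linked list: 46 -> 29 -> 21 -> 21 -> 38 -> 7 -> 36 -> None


Step 1: curr=46, set curr.next=prev(None) | reversed so far: 46
Step 2: curr=29, set curr.next=prev(46) | reversed so far: 29 -> 46
Step 3: curr=21, set curr.next=prev(29) | reversed so far: 21 -> 29 -> 46
Step 4: curr=21, set curr.next=prev(21) | reversed so far: 21 -> 21 -> 29 -> 46
Step 5: curr=38, set curr.next=prev(21) | reversed so far: 38 -> 21 -> 21 -> 29 -> 46
Step 6: curr=7, set curr.next=prev(38) | reversed so far: 7 -> 38 -> 21 -> 21 -> 29 -> 46
Step 7: curr=36, set curr.next=prev(7) | reversed so far: 36 -> 7 -> 38 -> 21 -> 21 -> 29 -> 46

36 -> 7 -> 38 -> 21 -> 21 -> 29 -> 46 -> None


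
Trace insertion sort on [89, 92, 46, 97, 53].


Initial: [89, 92, 46, 97, 53]
Insert 92: [89, 92, 46, 97, 53]
Insert 46: [46, 89, 92, 97, 53]
Insert 97: [46, 89, 92, 97, 53]
Insert 53: [46, 53, 89, 92, 97]

Sorted: [46, 53, 89, 92, 97]


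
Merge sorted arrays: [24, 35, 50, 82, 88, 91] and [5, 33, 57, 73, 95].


Take 5 from B
Take 24 from A
Take 33 from B
Take 35 from A
Take 50 from A
Take 57 from B
Take 73 from B
Take 82 from A
Take 88 from A
Take 91 from A

Merged: [5, 24, 33, 35, 50, 57, 73, 82, 88, 91, 95]


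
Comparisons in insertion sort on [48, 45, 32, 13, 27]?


Algorithm: insertion sort
Input: [48, 45, 32, 13, 27]
Sorted: [13, 27, 32, 45, 48]

10


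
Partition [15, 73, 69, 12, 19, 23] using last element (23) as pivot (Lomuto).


Pivot: 23
  15 <= 23: advance i (no swap)
  12 <= 23: swap -> [15, 12, 69, 73, 19, 23]
  19 <= 23: swap -> [15, 12, 19, 73, 69, 23]
Place pivot at 3: [15, 12, 19, 23, 69, 73]

Partitioned: [15, 12, 19, 23, 69, 73]


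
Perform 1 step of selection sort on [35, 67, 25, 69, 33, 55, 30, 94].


Initial: [35, 67, 25, 69, 33, 55, 30, 94]
Step 1: min=25 at 2
  Swap: [25, 67, 35, 69, 33, 55, 30, 94]

After 1 step: [25, 67, 35, 69, 33, 55, 30, 94]


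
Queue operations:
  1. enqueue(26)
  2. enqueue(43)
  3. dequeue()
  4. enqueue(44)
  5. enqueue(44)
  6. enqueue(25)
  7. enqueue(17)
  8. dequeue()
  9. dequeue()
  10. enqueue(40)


enqueue(26) -> [26]
enqueue(43) -> [26, 43]
dequeue()->26, [43]
enqueue(44) -> [43, 44]
enqueue(44) -> [43, 44, 44]
enqueue(25) -> [43, 44, 44, 25]
enqueue(17) -> [43, 44, 44, 25, 17]
dequeue()->43, [44, 44, 25, 17]
dequeue()->44, [44, 25, 17]
enqueue(40) -> [44, 25, 17, 40]

Final queue: [44, 25, 17, 40]


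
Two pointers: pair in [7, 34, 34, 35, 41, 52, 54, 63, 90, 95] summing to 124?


lo=0(7)+hi=9(95)=102
lo=1(34)+hi=9(95)=129
lo=1(34)+hi=8(90)=124

Yes: 34+90=124


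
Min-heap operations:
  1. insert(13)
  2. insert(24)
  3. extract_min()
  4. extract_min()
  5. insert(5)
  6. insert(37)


insert(13) -> [13]
insert(24) -> [13, 24]
extract_min()->13, [24]
extract_min()->24, []
insert(5) -> [5]
insert(37) -> [5, 37]

Final heap: [5, 37]


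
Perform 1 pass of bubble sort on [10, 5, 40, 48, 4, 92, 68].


Initial: [10, 5, 40, 48, 4, 92, 68]
Pass 1: [5, 10, 40, 4, 48, 68, 92] (3 swaps)

After 1 pass: [5, 10, 40, 4, 48, 68, 92]


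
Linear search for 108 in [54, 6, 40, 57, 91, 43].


i=0: 54!=108
i=1: 6!=108
i=2: 40!=108
i=3: 57!=108
i=4: 91!=108
i=5: 43!=108

Not found, 6 comps


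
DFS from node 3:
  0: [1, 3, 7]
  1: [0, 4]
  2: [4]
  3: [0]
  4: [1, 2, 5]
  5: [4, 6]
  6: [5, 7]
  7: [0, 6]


Visit 3, push [0]
Visit 0, push [7, 1]
Visit 1, push [4]
Visit 4, push [5, 2]
Visit 2, push []
Visit 5, push [6]
Visit 6, push [7]
Visit 7, push []

DFS order: [3, 0, 1, 4, 2, 5, 6, 7]


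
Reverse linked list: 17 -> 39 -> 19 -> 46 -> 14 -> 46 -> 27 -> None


Step 1: curr=17, set curr.next=prev(None) | reversed so far: 17
Step 2: curr=39, set curr.next=prev(17) | reversed so far: 39 -> 17
Step 3: curr=19, set curr.next=prev(39) | reversed so far: 19 -> 39 -> 17
Step 4: curr=46, set curr.next=prev(19) | reversed so far: 46 -> 19 -> 39 -> 17
Step 5: curr=14, set curr.next=prev(46) | reversed so far: 14 -> 46 -> 19 -> 39 -> 17
Step 6: curr=46, set curr.next=prev(14) | reversed so far: 46 -> 14 -> 46 -> 19 -> 39 -> 17
Step 7: curr=27, set curr.next=prev(46) | reversed so far: 27 -> 46 -> 14 -> 46 -> 19 -> 39 -> 17

27 -> 46 -> 14 -> 46 -> 19 -> 39 -> 17 -> None


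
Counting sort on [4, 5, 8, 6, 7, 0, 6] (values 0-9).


Input: [4, 5, 8, 6, 7, 0, 6]
Counts: [1, 0, 0, 0, 1, 1, 2, 1, 1, 0]

Sorted: [0, 4, 5, 6, 6, 7, 8]


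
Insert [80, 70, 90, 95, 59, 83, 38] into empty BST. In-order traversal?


Insert 80: root
Insert 70: L from 80
Insert 90: R from 80
Insert 95: R from 80 -> R from 90
Insert 59: L from 80 -> L from 70
Insert 83: R from 80 -> L from 90
Insert 38: L from 80 -> L from 70 -> L from 59

In-order: [38, 59, 70, 80, 83, 90, 95]


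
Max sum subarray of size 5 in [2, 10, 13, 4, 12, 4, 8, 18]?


[0:5]: 41
[1:6]: 43
[2:7]: 41
[3:8]: 46

Max: 46 at [3:8]


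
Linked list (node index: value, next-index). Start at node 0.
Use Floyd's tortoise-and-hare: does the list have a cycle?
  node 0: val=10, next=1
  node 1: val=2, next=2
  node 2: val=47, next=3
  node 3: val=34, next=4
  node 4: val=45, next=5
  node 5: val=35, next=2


Floyd's tortoise (slow, +1) and hare (fast, +2):
  init: slow=0, fast=0
  step 1: slow=1, fast=2
  step 2: slow=2, fast=4
  step 3: slow=3, fast=2
  step 4: slow=4, fast=4
  slow == fast at node 4: cycle detected

Cycle: yes


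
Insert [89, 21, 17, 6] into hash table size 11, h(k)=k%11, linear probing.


Insert 89: h=1 -> slot 1
Insert 21: h=10 -> slot 10
Insert 17: h=6 -> slot 6
Insert 6: h=6, 1 probes -> slot 7

Table: [None, 89, None, None, None, None, 17, 6, None, None, 21]


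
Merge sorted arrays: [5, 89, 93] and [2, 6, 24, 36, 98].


Take 2 from B
Take 5 from A
Take 6 from B
Take 24 from B
Take 36 from B
Take 89 from A
Take 93 from A

Merged: [2, 5, 6, 24, 36, 89, 93, 98]


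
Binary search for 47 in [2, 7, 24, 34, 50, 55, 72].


Step 1: lo=0, hi=6, mid=3, val=34
Step 2: lo=4, hi=6, mid=5, val=55
Step 3: lo=4, hi=4, mid=4, val=50

Not found


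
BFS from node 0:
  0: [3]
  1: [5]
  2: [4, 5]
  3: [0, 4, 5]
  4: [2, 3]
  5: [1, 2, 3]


Visit 0, enqueue [3]
Visit 3, enqueue [4, 5]
Visit 4, enqueue [2]
Visit 5, enqueue [1]
Visit 2, enqueue []
Visit 1, enqueue []

BFS order: [0, 3, 4, 5, 2, 1]


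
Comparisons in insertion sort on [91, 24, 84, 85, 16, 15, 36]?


Algorithm: insertion sort
Input: [91, 24, 84, 85, 16, 15, 36]
Sorted: [15, 16, 24, 36, 84, 85, 91]

18


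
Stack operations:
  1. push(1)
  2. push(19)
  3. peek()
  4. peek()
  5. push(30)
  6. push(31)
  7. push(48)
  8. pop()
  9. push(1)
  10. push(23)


push(1) -> [1]
push(19) -> [1, 19]
peek()->19
peek()->19
push(30) -> [1, 19, 30]
push(31) -> [1, 19, 30, 31]
push(48) -> [1, 19, 30, 31, 48]
pop()->48, [1, 19, 30, 31]
push(1) -> [1, 19, 30, 31, 1]
push(23) -> [1, 19, 30, 31, 1, 23]

Final stack: [1, 19, 30, 31, 1, 23]


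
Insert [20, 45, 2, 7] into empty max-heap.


Insert 20: [20]
Insert 45: [45, 20]
Insert 2: [45, 20, 2]
Insert 7: [45, 20, 2, 7]

Final heap: [45, 20, 2, 7]


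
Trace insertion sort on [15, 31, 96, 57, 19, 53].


Initial: [15, 31, 96, 57, 19, 53]
Insert 31: [15, 31, 96, 57, 19, 53]
Insert 96: [15, 31, 96, 57, 19, 53]
Insert 57: [15, 31, 57, 96, 19, 53]
Insert 19: [15, 19, 31, 57, 96, 53]
Insert 53: [15, 19, 31, 53, 57, 96]

Sorted: [15, 19, 31, 53, 57, 96]


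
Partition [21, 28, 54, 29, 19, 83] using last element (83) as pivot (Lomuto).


Pivot: 83
  21 <= 83: advance i (no swap)
  28 <= 83: advance i (no swap)
  54 <= 83: advance i (no swap)
  29 <= 83: advance i (no swap)
  19 <= 83: advance i (no swap)
Place pivot at 5: [21, 28, 54, 29, 19, 83]

Partitioned: [21, 28, 54, 29, 19, 83]


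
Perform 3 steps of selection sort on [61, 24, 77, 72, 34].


Initial: [61, 24, 77, 72, 34]
Step 1: min=24 at 1
  Swap: [24, 61, 77, 72, 34]
Step 2: min=34 at 4
  Swap: [24, 34, 77, 72, 61]
Step 3: min=61 at 4
  Swap: [24, 34, 61, 72, 77]

After 3 steps: [24, 34, 61, 72, 77]


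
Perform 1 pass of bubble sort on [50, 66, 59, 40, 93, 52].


Initial: [50, 66, 59, 40, 93, 52]
Pass 1: [50, 59, 40, 66, 52, 93] (3 swaps)

After 1 pass: [50, 59, 40, 66, 52, 93]


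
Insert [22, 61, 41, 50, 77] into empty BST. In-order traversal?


Insert 22: root
Insert 61: R from 22
Insert 41: R from 22 -> L from 61
Insert 50: R from 22 -> L from 61 -> R from 41
Insert 77: R from 22 -> R from 61

In-order: [22, 41, 50, 61, 77]


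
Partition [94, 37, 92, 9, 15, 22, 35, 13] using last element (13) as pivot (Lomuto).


Pivot: 13
  9 <= 13: swap -> [9, 37, 92, 94, 15, 22, 35, 13]
Place pivot at 1: [9, 13, 92, 94, 15, 22, 35, 37]

Partitioned: [9, 13, 92, 94, 15, 22, 35, 37]


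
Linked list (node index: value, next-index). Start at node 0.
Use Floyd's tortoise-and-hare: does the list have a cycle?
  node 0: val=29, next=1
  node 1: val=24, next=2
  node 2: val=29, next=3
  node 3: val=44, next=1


Floyd's tortoise (slow, +1) and hare (fast, +2):
  init: slow=0, fast=0
  step 1: slow=1, fast=2
  step 2: slow=2, fast=1
  step 3: slow=3, fast=3
  slow == fast at node 3: cycle detected

Cycle: yes


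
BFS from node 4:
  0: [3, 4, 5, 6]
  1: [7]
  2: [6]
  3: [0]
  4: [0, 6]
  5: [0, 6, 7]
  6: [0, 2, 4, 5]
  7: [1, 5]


Visit 4, enqueue [0, 6]
Visit 0, enqueue [3, 5]
Visit 6, enqueue [2]
Visit 3, enqueue []
Visit 5, enqueue [7]
Visit 2, enqueue []
Visit 7, enqueue [1]
Visit 1, enqueue []

BFS order: [4, 0, 6, 3, 5, 2, 7, 1]


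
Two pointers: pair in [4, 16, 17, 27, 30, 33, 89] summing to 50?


lo=0(4)+hi=6(89)=93
lo=0(4)+hi=5(33)=37
lo=1(16)+hi=5(33)=49
lo=2(17)+hi=5(33)=50

Yes: 17+33=50


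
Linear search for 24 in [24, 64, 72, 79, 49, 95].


i=0: 24==24 found!

Found at 0, 1 comps


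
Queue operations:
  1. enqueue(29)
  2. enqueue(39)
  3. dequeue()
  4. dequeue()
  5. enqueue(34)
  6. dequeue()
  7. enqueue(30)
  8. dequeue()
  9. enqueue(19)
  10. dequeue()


enqueue(29) -> [29]
enqueue(39) -> [29, 39]
dequeue()->29, [39]
dequeue()->39, []
enqueue(34) -> [34]
dequeue()->34, []
enqueue(30) -> [30]
dequeue()->30, []
enqueue(19) -> [19]
dequeue()->19, []

Final queue: []


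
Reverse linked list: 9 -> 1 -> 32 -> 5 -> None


Step 1: curr=9, set curr.next=prev(None) | reversed so far: 9
Step 2: curr=1, set curr.next=prev(9) | reversed so far: 1 -> 9
Step 3: curr=32, set curr.next=prev(1) | reversed so far: 32 -> 1 -> 9
Step 4: curr=5, set curr.next=prev(32) | reversed so far: 5 -> 32 -> 1 -> 9

5 -> 32 -> 1 -> 9 -> None


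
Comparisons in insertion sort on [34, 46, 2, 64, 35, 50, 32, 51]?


Algorithm: insertion sort
Input: [34, 46, 2, 64, 35, 50, 32, 51]
Sorted: [2, 32, 34, 35, 46, 50, 51, 64]

17


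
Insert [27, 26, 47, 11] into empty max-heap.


Insert 27: [27]
Insert 26: [27, 26]
Insert 47: [47, 26, 27]
Insert 11: [47, 26, 27, 11]

Final heap: [47, 26, 27, 11]


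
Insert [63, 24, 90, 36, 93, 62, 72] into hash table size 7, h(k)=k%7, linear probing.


Insert 63: h=0 -> slot 0
Insert 24: h=3 -> slot 3
Insert 90: h=6 -> slot 6
Insert 36: h=1 -> slot 1
Insert 93: h=2 -> slot 2
Insert 62: h=6, 5 probes -> slot 4
Insert 72: h=2, 3 probes -> slot 5

Table: [63, 36, 93, 24, 62, 72, 90]


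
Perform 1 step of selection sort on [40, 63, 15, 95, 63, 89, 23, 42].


Initial: [40, 63, 15, 95, 63, 89, 23, 42]
Step 1: min=15 at 2
  Swap: [15, 63, 40, 95, 63, 89, 23, 42]

After 1 step: [15, 63, 40, 95, 63, 89, 23, 42]


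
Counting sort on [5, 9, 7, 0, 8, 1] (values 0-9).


Input: [5, 9, 7, 0, 8, 1]
Counts: [1, 1, 0, 0, 0, 1, 0, 1, 1, 1]

Sorted: [0, 1, 5, 7, 8, 9]


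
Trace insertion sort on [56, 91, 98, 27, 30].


Initial: [56, 91, 98, 27, 30]
Insert 91: [56, 91, 98, 27, 30]
Insert 98: [56, 91, 98, 27, 30]
Insert 27: [27, 56, 91, 98, 30]
Insert 30: [27, 30, 56, 91, 98]

Sorted: [27, 30, 56, 91, 98]


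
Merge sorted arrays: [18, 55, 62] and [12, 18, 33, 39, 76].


Take 12 from B
Take 18 from A
Take 18 from B
Take 33 from B
Take 39 from B
Take 55 from A
Take 62 from A

Merged: [12, 18, 18, 33, 39, 55, 62, 76]


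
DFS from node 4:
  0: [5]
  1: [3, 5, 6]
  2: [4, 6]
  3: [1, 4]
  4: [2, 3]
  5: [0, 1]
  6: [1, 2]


Visit 4, push [3, 2]
Visit 2, push [6]
Visit 6, push [1]
Visit 1, push [5, 3]
Visit 3, push []
Visit 5, push [0]
Visit 0, push []

DFS order: [4, 2, 6, 1, 3, 5, 0]


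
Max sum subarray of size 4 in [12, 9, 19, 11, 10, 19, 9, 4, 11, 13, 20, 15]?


[0:4]: 51
[1:5]: 49
[2:6]: 59
[3:7]: 49
[4:8]: 42
[5:9]: 43
[6:10]: 37
[7:11]: 48
[8:12]: 59

Max: 59 at [2:6]


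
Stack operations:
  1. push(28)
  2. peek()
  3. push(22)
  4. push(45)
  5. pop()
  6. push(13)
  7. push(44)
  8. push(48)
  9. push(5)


push(28) -> [28]
peek()->28
push(22) -> [28, 22]
push(45) -> [28, 22, 45]
pop()->45, [28, 22]
push(13) -> [28, 22, 13]
push(44) -> [28, 22, 13, 44]
push(48) -> [28, 22, 13, 44, 48]
push(5) -> [28, 22, 13, 44, 48, 5]

Final stack: [28, 22, 13, 44, 48, 5]


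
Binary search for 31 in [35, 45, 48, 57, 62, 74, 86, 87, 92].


Step 1: lo=0, hi=8, mid=4, val=62
Step 2: lo=0, hi=3, mid=1, val=45
Step 3: lo=0, hi=0, mid=0, val=35

Not found


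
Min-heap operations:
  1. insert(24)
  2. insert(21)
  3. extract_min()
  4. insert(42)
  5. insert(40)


insert(24) -> [24]
insert(21) -> [21, 24]
extract_min()->21, [24]
insert(42) -> [24, 42]
insert(40) -> [24, 42, 40]

Final heap: [24, 42, 40]


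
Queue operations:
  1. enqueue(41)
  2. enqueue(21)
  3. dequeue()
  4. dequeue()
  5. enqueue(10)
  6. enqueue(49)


enqueue(41) -> [41]
enqueue(21) -> [41, 21]
dequeue()->41, [21]
dequeue()->21, []
enqueue(10) -> [10]
enqueue(49) -> [10, 49]

Final queue: [10, 49]


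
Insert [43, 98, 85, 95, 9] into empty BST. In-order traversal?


Insert 43: root
Insert 98: R from 43
Insert 85: R from 43 -> L from 98
Insert 95: R from 43 -> L from 98 -> R from 85
Insert 9: L from 43

In-order: [9, 43, 85, 95, 98]


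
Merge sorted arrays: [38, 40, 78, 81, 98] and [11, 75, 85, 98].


Take 11 from B
Take 38 from A
Take 40 from A
Take 75 from B
Take 78 from A
Take 81 from A
Take 85 from B
Take 98 from A

Merged: [11, 38, 40, 75, 78, 81, 85, 98, 98]


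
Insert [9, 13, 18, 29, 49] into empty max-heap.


Insert 9: [9]
Insert 13: [13, 9]
Insert 18: [18, 9, 13]
Insert 29: [29, 18, 13, 9]
Insert 49: [49, 29, 13, 9, 18]

Final heap: [49, 29, 13, 9, 18]


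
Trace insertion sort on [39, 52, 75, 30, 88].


Initial: [39, 52, 75, 30, 88]
Insert 52: [39, 52, 75, 30, 88]
Insert 75: [39, 52, 75, 30, 88]
Insert 30: [30, 39, 52, 75, 88]
Insert 88: [30, 39, 52, 75, 88]

Sorted: [30, 39, 52, 75, 88]


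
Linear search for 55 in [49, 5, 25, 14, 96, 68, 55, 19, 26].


i=0: 49!=55
i=1: 5!=55
i=2: 25!=55
i=3: 14!=55
i=4: 96!=55
i=5: 68!=55
i=6: 55==55 found!

Found at 6, 7 comps


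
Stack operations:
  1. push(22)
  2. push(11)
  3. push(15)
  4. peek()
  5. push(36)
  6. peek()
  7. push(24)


push(22) -> [22]
push(11) -> [22, 11]
push(15) -> [22, 11, 15]
peek()->15
push(36) -> [22, 11, 15, 36]
peek()->36
push(24) -> [22, 11, 15, 36, 24]

Final stack: [22, 11, 15, 36, 24]


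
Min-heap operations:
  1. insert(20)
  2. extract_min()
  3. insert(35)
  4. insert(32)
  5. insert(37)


insert(20) -> [20]
extract_min()->20, []
insert(35) -> [35]
insert(32) -> [32, 35]
insert(37) -> [32, 35, 37]

Final heap: [32, 35, 37]


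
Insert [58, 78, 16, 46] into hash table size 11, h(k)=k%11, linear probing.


Insert 58: h=3 -> slot 3
Insert 78: h=1 -> slot 1
Insert 16: h=5 -> slot 5
Insert 46: h=2 -> slot 2

Table: [None, 78, 46, 58, None, 16, None, None, None, None, None]


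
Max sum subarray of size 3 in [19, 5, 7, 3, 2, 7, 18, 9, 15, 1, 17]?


[0:3]: 31
[1:4]: 15
[2:5]: 12
[3:6]: 12
[4:7]: 27
[5:8]: 34
[6:9]: 42
[7:10]: 25
[8:11]: 33

Max: 42 at [6:9]


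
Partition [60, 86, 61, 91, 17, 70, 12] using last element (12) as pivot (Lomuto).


Pivot: 12
Place pivot at 0: [12, 86, 61, 91, 17, 70, 60]

Partitioned: [12, 86, 61, 91, 17, 70, 60]


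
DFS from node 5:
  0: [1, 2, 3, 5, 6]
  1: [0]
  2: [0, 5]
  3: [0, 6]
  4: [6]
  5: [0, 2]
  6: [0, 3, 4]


Visit 5, push [2, 0]
Visit 0, push [6, 3, 2, 1]
Visit 1, push []
Visit 2, push []
Visit 3, push [6]
Visit 6, push [4]
Visit 4, push []

DFS order: [5, 0, 1, 2, 3, 6, 4]


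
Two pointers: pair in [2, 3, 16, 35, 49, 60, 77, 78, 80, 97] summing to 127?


lo=0(2)+hi=9(97)=99
lo=1(3)+hi=9(97)=100
lo=2(16)+hi=9(97)=113
lo=3(35)+hi=9(97)=132
lo=3(35)+hi=8(80)=115
lo=4(49)+hi=8(80)=129
lo=4(49)+hi=7(78)=127

Yes: 49+78=127


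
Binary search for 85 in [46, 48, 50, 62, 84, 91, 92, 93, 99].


Step 1: lo=0, hi=8, mid=4, val=84
Step 2: lo=5, hi=8, mid=6, val=92
Step 3: lo=5, hi=5, mid=5, val=91

Not found


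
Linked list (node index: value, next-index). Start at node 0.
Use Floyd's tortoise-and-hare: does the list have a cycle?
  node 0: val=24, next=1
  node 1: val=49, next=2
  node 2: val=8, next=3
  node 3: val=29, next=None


Floyd's tortoise (slow, +1) and hare (fast, +2):
  init: slow=0, fast=0
  step 1: slow=1, fast=2
  step 2: fast 2->3->None, no cycle

Cycle: no


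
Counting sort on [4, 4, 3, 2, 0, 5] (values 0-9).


Input: [4, 4, 3, 2, 0, 5]
Counts: [1, 0, 1, 1, 2, 1, 0, 0, 0, 0]

Sorted: [0, 2, 3, 4, 4, 5]


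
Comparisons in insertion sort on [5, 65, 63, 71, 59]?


Algorithm: insertion sort
Input: [5, 65, 63, 71, 59]
Sorted: [5, 59, 63, 65, 71]

8


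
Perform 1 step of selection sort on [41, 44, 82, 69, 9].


Initial: [41, 44, 82, 69, 9]
Step 1: min=9 at 4
  Swap: [9, 44, 82, 69, 41]

After 1 step: [9, 44, 82, 69, 41]


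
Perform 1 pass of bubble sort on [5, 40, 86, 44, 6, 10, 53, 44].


Initial: [5, 40, 86, 44, 6, 10, 53, 44]
Pass 1: [5, 40, 44, 6, 10, 53, 44, 86] (5 swaps)

After 1 pass: [5, 40, 44, 6, 10, 53, 44, 86]


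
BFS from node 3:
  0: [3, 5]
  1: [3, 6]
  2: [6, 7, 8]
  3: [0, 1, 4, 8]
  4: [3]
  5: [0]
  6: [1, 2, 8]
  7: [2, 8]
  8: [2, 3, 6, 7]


Visit 3, enqueue [0, 1, 4, 8]
Visit 0, enqueue [5]
Visit 1, enqueue [6]
Visit 4, enqueue []
Visit 8, enqueue [2, 7]
Visit 5, enqueue []
Visit 6, enqueue []
Visit 2, enqueue []
Visit 7, enqueue []

BFS order: [3, 0, 1, 4, 8, 5, 6, 2, 7]


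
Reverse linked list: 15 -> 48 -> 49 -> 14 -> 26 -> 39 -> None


Step 1: curr=15, set curr.next=prev(None) | reversed so far: 15
Step 2: curr=48, set curr.next=prev(15) | reversed so far: 48 -> 15
Step 3: curr=49, set curr.next=prev(48) | reversed so far: 49 -> 48 -> 15
Step 4: curr=14, set curr.next=prev(49) | reversed so far: 14 -> 49 -> 48 -> 15
Step 5: curr=26, set curr.next=prev(14) | reversed so far: 26 -> 14 -> 49 -> 48 -> 15
Step 6: curr=39, set curr.next=prev(26) | reversed so far: 39 -> 26 -> 14 -> 49 -> 48 -> 15

39 -> 26 -> 14 -> 49 -> 48 -> 15 -> None


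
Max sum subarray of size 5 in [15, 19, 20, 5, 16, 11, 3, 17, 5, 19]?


[0:5]: 75
[1:6]: 71
[2:7]: 55
[3:8]: 52
[4:9]: 52
[5:10]: 55

Max: 75 at [0:5]


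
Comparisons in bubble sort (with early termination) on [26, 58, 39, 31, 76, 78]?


Algorithm: bubble sort (with early termination)
Input: [26, 58, 39, 31, 76, 78]
Sorted: [26, 31, 39, 58, 76, 78]

12


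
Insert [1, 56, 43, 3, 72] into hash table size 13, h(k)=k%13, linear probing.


Insert 1: h=1 -> slot 1
Insert 56: h=4 -> slot 4
Insert 43: h=4, 1 probes -> slot 5
Insert 3: h=3 -> slot 3
Insert 72: h=7 -> slot 7

Table: [None, 1, None, 3, 56, 43, None, 72, None, None, None, None, None]


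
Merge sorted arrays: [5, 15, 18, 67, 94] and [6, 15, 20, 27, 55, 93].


Take 5 from A
Take 6 from B
Take 15 from A
Take 15 from B
Take 18 from A
Take 20 from B
Take 27 from B
Take 55 from B
Take 67 from A
Take 93 from B

Merged: [5, 6, 15, 15, 18, 20, 27, 55, 67, 93, 94]


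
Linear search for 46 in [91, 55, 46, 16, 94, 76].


i=0: 91!=46
i=1: 55!=46
i=2: 46==46 found!

Found at 2, 3 comps


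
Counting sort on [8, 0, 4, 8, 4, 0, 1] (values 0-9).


Input: [8, 0, 4, 8, 4, 0, 1]
Counts: [2, 1, 0, 0, 2, 0, 0, 0, 2, 0]

Sorted: [0, 0, 1, 4, 4, 8, 8]


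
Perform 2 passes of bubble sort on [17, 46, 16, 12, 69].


Initial: [17, 46, 16, 12, 69]
Pass 1: [17, 16, 12, 46, 69] (2 swaps)
Pass 2: [16, 12, 17, 46, 69] (2 swaps)

After 2 passes: [16, 12, 17, 46, 69]


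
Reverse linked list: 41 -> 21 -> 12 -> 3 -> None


Step 1: curr=41, set curr.next=prev(None) | reversed so far: 41
Step 2: curr=21, set curr.next=prev(41) | reversed so far: 21 -> 41
Step 3: curr=12, set curr.next=prev(21) | reversed so far: 12 -> 21 -> 41
Step 4: curr=3, set curr.next=prev(12) | reversed so far: 3 -> 12 -> 21 -> 41

3 -> 12 -> 21 -> 41 -> None


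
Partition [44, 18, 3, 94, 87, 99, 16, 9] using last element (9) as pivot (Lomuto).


Pivot: 9
  3 <= 9: swap -> [3, 18, 44, 94, 87, 99, 16, 9]
Place pivot at 1: [3, 9, 44, 94, 87, 99, 16, 18]

Partitioned: [3, 9, 44, 94, 87, 99, 16, 18]


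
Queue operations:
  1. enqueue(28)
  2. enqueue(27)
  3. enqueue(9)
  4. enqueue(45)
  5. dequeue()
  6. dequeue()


enqueue(28) -> [28]
enqueue(27) -> [28, 27]
enqueue(9) -> [28, 27, 9]
enqueue(45) -> [28, 27, 9, 45]
dequeue()->28, [27, 9, 45]
dequeue()->27, [9, 45]

Final queue: [9, 45]


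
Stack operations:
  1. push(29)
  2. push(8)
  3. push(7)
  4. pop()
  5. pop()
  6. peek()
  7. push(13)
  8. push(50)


push(29) -> [29]
push(8) -> [29, 8]
push(7) -> [29, 8, 7]
pop()->7, [29, 8]
pop()->8, [29]
peek()->29
push(13) -> [29, 13]
push(50) -> [29, 13, 50]

Final stack: [29, 13, 50]


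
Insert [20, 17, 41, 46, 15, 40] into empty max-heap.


Insert 20: [20]
Insert 17: [20, 17]
Insert 41: [41, 17, 20]
Insert 46: [46, 41, 20, 17]
Insert 15: [46, 41, 20, 17, 15]
Insert 40: [46, 41, 40, 17, 15, 20]

Final heap: [46, 41, 40, 17, 15, 20]


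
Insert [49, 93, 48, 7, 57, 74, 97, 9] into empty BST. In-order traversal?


Insert 49: root
Insert 93: R from 49
Insert 48: L from 49
Insert 7: L from 49 -> L from 48
Insert 57: R from 49 -> L from 93
Insert 74: R from 49 -> L from 93 -> R from 57
Insert 97: R from 49 -> R from 93
Insert 9: L from 49 -> L from 48 -> R from 7

In-order: [7, 9, 48, 49, 57, 74, 93, 97]


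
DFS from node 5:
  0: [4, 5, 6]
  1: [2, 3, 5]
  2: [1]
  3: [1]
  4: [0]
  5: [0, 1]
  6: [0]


Visit 5, push [1, 0]
Visit 0, push [6, 4]
Visit 4, push []
Visit 6, push []
Visit 1, push [3, 2]
Visit 2, push []
Visit 3, push []

DFS order: [5, 0, 4, 6, 1, 2, 3]


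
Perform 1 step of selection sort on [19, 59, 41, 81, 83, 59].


Initial: [19, 59, 41, 81, 83, 59]
Step 1: min=19 at 0
  Swap: [19, 59, 41, 81, 83, 59]

After 1 step: [19, 59, 41, 81, 83, 59]


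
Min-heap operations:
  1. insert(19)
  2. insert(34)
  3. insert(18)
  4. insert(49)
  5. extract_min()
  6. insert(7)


insert(19) -> [19]
insert(34) -> [19, 34]
insert(18) -> [18, 34, 19]
insert(49) -> [18, 34, 19, 49]
extract_min()->18, [19, 34, 49]
insert(7) -> [7, 19, 49, 34]

Final heap: [7, 19, 49, 34]


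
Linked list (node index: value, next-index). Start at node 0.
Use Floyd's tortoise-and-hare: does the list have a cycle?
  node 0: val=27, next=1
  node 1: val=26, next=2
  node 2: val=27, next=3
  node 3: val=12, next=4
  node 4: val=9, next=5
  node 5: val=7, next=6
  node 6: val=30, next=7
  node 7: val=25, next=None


Floyd's tortoise (slow, +1) and hare (fast, +2):
  init: slow=0, fast=0
  step 1: slow=1, fast=2
  step 2: slow=2, fast=4
  step 3: slow=3, fast=6
  step 4: fast 6->7->None, no cycle

Cycle: no


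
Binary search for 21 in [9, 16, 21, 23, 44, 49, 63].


Step 1: lo=0, hi=6, mid=3, val=23
Step 2: lo=0, hi=2, mid=1, val=16
Step 3: lo=2, hi=2, mid=2, val=21

Found at index 2


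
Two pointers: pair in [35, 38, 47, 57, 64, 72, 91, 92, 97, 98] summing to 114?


lo=0(35)+hi=9(98)=133
lo=0(35)+hi=8(97)=132
lo=0(35)+hi=7(92)=127
lo=0(35)+hi=6(91)=126
lo=0(35)+hi=5(72)=107
lo=1(38)+hi=5(72)=110
lo=2(47)+hi=5(72)=119
lo=2(47)+hi=4(64)=111
lo=3(57)+hi=4(64)=121

No pair found


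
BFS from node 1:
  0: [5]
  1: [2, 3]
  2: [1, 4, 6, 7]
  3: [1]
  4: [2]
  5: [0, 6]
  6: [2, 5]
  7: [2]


Visit 1, enqueue [2, 3]
Visit 2, enqueue [4, 6, 7]
Visit 3, enqueue []
Visit 4, enqueue []
Visit 6, enqueue [5]
Visit 7, enqueue []
Visit 5, enqueue [0]
Visit 0, enqueue []

BFS order: [1, 2, 3, 4, 6, 7, 5, 0]


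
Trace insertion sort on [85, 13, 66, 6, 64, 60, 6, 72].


Initial: [85, 13, 66, 6, 64, 60, 6, 72]
Insert 13: [13, 85, 66, 6, 64, 60, 6, 72]
Insert 66: [13, 66, 85, 6, 64, 60, 6, 72]
Insert 6: [6, 13, 66, 85, 64, 60, 6, 72]
Insert 64: [6, 13, 64, 66, 85, 60, 6, 72]
Insert 60: [6, 13, 60, 64, 66, 85, 6, 72]
Insert 6: [6, 6, 13, 60, 64, 66, 85, 72]
Insert 72: [6, 6, 13, 60, 64, 66, 72, 85]

Sorted: [6, 6, 13, 60, 64, 66, 72, 85]


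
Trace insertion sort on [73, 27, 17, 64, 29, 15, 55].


Initial: [73, 27, 17, 64, 29, 15, 55]
Insert 27: [27, 73, 17, 64, 29, 15, 55]
Insert 17: [17, 27, 73, 64, 29, 15, 55]
Insert 64: [17, 27, 64, 73, 29, 15, 55]
Insert 29: [17, 27, 29, 64, 73, 15, 55]
Insert 15: [15, 17, 27, 29, 64, 73, 55]
Insert 55: [15, 17, 27, 29, 55, 64, 73]

Sorted: [15, 17, 27, 29, 55, 64, 73]


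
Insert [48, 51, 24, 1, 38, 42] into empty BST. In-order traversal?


Insert 48: root
Insert 51: R from 48
Insert 24: L from 48
Insert 1: L from 48 -> L from 24
Insert 38: L from 48 -> R from 24
Insert 42: L from 48 -> R from 24 -> R from 38

In-order: [1, 24, 38, 42, 48, 51]


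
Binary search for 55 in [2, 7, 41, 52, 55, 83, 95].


Step 1: lo=0, hi=6, mid=3, val=52
Step 2: lo=4, hi=6, mid=5, val=83
Step 3: lo=4, hi=4, mid=4, val=55

Found at index 4


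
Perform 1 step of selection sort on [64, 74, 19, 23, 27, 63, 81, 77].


Initial: [64, 74, 19, 23, 27, 63, 81, 77]
Step 1: min=19 at 2
  Swap: [19, 74, 64, 23, 27, 63, 81, 77]

After 1 step: [19, 74, 64, 23, 27, 63, 81, 77]


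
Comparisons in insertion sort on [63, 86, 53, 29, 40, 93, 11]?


Algorithm: insertion sort
Input: [63, 86, 53, 29, 40, 93, 11]
Sorted: [11, 29, 40, 53, 63, 86, 93]

17


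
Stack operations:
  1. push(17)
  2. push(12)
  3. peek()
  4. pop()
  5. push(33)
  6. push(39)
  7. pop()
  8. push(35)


push(17) -> [17]
push(12) -> [17, 12]
peek()->12
pop()->12, [17]
push(33) -> [17, 33]
push(39) -> [17, 33, 39]
pop()->39, [17, 33]
push(35) -> [17, 33, 35]

Final stack: [17, 33, 35]


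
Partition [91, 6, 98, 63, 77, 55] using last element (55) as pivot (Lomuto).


Pivot: 55
  6 <= 55: swap -> [6, 91, 98, 63, 77, 55]
Place pivot at 1: [6, 55, 98, 63, 77, 91]

Partitioned: [6, 55, 98, 63, 77, 91]


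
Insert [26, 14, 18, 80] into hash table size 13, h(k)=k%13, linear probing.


Insert 26: h=0 -> slot 0
Insert 14: h=1 -> slot 1
Insert 18: h=5 -> slot 5
Insert 80: h=2 -> slot 2

Table: [26, 14, 80, None, None, 18, None, None, None, None, None, None, None]


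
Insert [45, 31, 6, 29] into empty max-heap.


Insert 45: [45]
Insert 31: [45, 31]
Insert 6: [45, 31, 6]
Insert 29: [45, 31, 6, 29]

Final heap: [45, 31, 6, 29]


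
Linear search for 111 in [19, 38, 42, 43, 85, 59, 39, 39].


i=0: 19!=111
i=1: 38!=111
i=2: 42!=111
i=3: 43!=111
i=4: 85!=111
i=5: 59!=111
i=6: 39!=111
i=7: 39!=111

Not found, 8 comps


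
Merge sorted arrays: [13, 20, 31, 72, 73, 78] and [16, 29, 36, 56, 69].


Take 13 from A
Take 16 from B
Take 20 from A
Take 29 from B
Take 31 from A
Take 36 from B
Take 56 from B
Take 69 from B

Merged: [13, 16, 20, 29, 31, 36, 56, 69, 72, 73, 78]


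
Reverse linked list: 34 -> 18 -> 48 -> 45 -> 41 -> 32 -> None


Step 1: curr=34, set curr.next=prev(None) | reversed so far: 34
Step 2: curr=18, set curr.next=prev(34) | reversed so far: 18 -> 34
Step 3: curr=48, set curr.next=prev(18) | reversed so far: 48 -> 18 -> 34
Step 4: curr=45, set curr.next=prev(48) | reversed so far: 45 -> 48 -> 18 -> 34
Step 5: curr=41, set curr.next=prev(45) | reversed so far: 41 -> 45 -> 48 -> 18 -> 34
Step 6: curr=32, set curr.next=prev(41) | reversed so far: 32 -> 41 -> 45 -> 48 -> 18 -> 34

32 -> 41 -> 45 -> 48 -> 18 -> 34 -> None


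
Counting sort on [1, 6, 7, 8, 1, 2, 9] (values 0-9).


Input: [1, 6, 7, 8, 1, 2, 9]
Counts: [0, 2, 1, 0, 0, 0, 1, 1, 1, 1]

Sorted: [1, 1, 2, 6, 7, 8, 9]


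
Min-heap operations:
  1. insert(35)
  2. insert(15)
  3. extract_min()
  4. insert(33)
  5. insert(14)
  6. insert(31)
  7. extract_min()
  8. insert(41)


insert(35) -> [35]
insert(15) -> [15, 35]
extract_min()->15, [35]
insert(33) -> [33, 35]
insert(14) -> [14, 35, 33]
insert(31) -> [14, 31, 33, 35]
extract_min()->14, [31, 35, 33]
insert(41) -> [31, 35, 33, 41]

Final heap: [31, 35, 33, 41]


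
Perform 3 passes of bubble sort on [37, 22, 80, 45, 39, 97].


Initial: [37, 22, 80, 45, 39, 97]
Pass 1: [22, 37, 45, 39, 80, 97] (3 swaps)
Pass 2: [22, 37, 39, 45, 80, 97] (1 swaps)
Pass 3: [22, 37, 39, 45, 80, 97] (0 swaps)

After 3 passes: [22, 37, 39, 45, 80, 97]


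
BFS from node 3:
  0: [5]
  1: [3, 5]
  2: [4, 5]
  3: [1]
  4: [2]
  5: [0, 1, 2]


Visit 3, enqueue [1]
Visit 1, enqueue [5]
Visit 5, enqueue [0, 2]
Visit 0, enqueue []
Visit 2, enqueue [4]
Visit 4, enqueue []

BFS order: [3, 1, 5, 0, 2, 4]


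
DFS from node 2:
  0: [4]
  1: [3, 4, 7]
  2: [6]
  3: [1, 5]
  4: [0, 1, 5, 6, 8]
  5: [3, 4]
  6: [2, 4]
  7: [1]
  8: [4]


Visit 2, push [6]
Visit 6, push [4]
Visit 4, push [8, 5, 1, 0]
Visit 0, push []
Visit 1, push [7, 3]
Visit 3, push [5]
Visit 5, push []
Visit 7, push []
Visit 8, push []

DFS order: [2, 6, 4, 0, 1, 3, 5, 7, 8]


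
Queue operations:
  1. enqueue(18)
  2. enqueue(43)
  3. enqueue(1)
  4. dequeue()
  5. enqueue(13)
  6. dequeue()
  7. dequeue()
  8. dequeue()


enqueue(18) -> [18]
enqueue(43) -> [18, 43]
enqueue(1) -> [18, 43, 1]
dequeue()->18, [43, 1]
enqueue(13) -> [43, 1, 13]
dequeue()->43, [1, 13]
dequeue()->1, [13]
dequeue()->13, []

Final queue: []


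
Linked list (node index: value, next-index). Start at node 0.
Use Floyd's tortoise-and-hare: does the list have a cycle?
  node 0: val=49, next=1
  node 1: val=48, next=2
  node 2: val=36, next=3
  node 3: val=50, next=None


Floyd's tortoise (slow, +1) and hare (fast, +2):
  init: slow=0, fast=0
  step 1: slow=1, fast=2
  step 2: fast 2->3->None, no cycle

Cycle: no


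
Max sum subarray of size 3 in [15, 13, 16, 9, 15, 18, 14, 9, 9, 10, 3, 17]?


[0:3]: 44
[1:4]: 38
[2:5]: 40
[3:6]: 42
[4:7]: 47
[5:8]: 41
[6:9]: 32
[7:10]: 28
[8:11]: 22
[9:12]: 30

Max: 47 at [4:7]


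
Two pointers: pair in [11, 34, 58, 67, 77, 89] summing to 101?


lo=0(11)+hi=5(89)=100
lo=1(34)+hi=5(89)=123
lo=1(34)+hi=4(77)=111
lo=1(34)+hi=3(67)=101

Yes: 34+67=101


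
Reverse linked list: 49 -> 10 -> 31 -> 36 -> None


Step 1: curr=49, set curr.next=prev(None) | reversed so far: 49
Step 2: curr=10, set curr.next=prev(49) | reversed so far: 10 -> 49
Step 3: curr=31, set curr.next=prev(10) | reversed so far: 31 -> 10 -> 49
Step 4: curr=36, set curr.next=prev(31) | reversed so far: 36 -> 31 -> 10 -> 49

36 -> 31 -> 10 -> 49 -> None


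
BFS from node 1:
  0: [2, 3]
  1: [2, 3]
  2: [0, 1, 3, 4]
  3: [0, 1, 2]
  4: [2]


Visit 1, enqueue [2, 3]
Visit 2, enqueue [0, 4]
Visit 3, enqueue []
Visit 0, enqueue []
Visit 4, enqueue []

BFS order: [1, 2, 3, 0, 4]


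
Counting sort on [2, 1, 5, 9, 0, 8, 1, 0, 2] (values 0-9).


Input: [2, 1, 5, 9, 0, 8, 1, 0, 2]
Counts: [2, 2, 2, 0, 0, 1, 0, 0, 1, 1]

Sorted: [0, 0, 1, 1, 2, 2, 5, 8, 9]


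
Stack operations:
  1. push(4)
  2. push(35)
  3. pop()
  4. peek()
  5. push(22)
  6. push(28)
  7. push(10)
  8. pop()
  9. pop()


push(4) -> [4]
push(35) -> [4, 35]
pop()->35, [4]
peek()->4
push(22) -> [4, 22]
push(28) -> [4, 22, 28]
push(10) -> [4, 22, 28, 10]
pop()->10, [4, 22, 28]
pop()->28, [4, 22]

Final stack: [4, 22]


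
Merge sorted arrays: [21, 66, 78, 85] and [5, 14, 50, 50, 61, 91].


Take 5 from B
Take 14 from B
Take 21 from A
Take 50 from B
Take 50 from B
Take 61 from B
Take 66 from A
Take 78 from A
Take 85 from A

Merged: [5, 14, 21, 50, 50, 61, 66, 78, 85, 91]


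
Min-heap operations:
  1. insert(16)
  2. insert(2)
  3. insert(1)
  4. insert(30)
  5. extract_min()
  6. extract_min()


insert(16) -> [16]
insert(2) -> [2, 16]
insert(1) -> [1, 16, 2]
insert(30) -> [1, 16, 2, 30]
extract_min()->1, [2, 16, 30]
extract_min()->2, [16, 30]

Final heap: [16, 30]


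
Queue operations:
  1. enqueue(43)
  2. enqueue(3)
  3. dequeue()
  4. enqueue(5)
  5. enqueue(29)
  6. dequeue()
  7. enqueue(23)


enqueue(43) -> [43]
enqueue(3) -> [43, 3]
dequeue()->43, [3]
enqueue(5) -> [3, 5]
enqueue(29) -> [3, 5, 29]
dequeue()->3, [5, 29]
enqueue(23) -> [5, 29, 23]

Final queue: [5, 29, 23]


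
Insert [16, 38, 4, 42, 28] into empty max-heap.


Insert 16: [16]
Insert 38: [38, 16]
Insert 4: [38, 16, 4]
Insert 42: [42, 38, 4, 16]
Insert 28: [42, 38, 4, 16, 28]

Final heap: [42, 38, 4, 16, 28]


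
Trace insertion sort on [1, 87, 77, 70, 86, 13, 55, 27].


Initial: [1, 87, 77, 70, 86, 13, 55, 27]
Insert 87: [1, 87, 77, 70, 86, 13, 55, 27]
Insert 77: [1, 77, 87, 70, 86, 13, 55, 27]
Insert 70: [1, 70, 77, 87, 86, 13, 55, 27]
Insert 86: [1, 70, 77, 86, 87, 13, 55, 27]
Insert 13: [1, 13, 70, 77, 86, 87, 55, 27]
Insert 55: [1, 13, 55, 70, 77, 86, 87, 27]
Insert 27: [1, 13, 27, 55, 70, 77, 86, 87]

Sorted: [1, 13, 27, 55, 70, 77, 86, 87]


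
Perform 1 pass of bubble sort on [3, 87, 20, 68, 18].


Initial: [3, 87, 20, 68, 18]
Pass 1: [3, 20, 68, 18, 87] (3 swaps)

After 1 pass: [3, 20, 68, 18, 87]


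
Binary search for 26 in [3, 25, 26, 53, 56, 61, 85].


Step 1: lo=0, hi=6, mid=3, val=53
Step 2: lo=0, hi=2, mid=1, val=25
Step 3: lo=2, hi=2, mid=2, val=26

Found at index 2


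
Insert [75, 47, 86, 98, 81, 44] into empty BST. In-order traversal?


Insert 75: root
Insert 47: L from 75
Insert 86: R from 75
Insert 98: R from 75 -> R from 86
Insert 81: R from 75 -> L from 86
Insert 44: L from 75 -> L from 47

In-order: [44, 47, 75, 81, 86, 98]
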